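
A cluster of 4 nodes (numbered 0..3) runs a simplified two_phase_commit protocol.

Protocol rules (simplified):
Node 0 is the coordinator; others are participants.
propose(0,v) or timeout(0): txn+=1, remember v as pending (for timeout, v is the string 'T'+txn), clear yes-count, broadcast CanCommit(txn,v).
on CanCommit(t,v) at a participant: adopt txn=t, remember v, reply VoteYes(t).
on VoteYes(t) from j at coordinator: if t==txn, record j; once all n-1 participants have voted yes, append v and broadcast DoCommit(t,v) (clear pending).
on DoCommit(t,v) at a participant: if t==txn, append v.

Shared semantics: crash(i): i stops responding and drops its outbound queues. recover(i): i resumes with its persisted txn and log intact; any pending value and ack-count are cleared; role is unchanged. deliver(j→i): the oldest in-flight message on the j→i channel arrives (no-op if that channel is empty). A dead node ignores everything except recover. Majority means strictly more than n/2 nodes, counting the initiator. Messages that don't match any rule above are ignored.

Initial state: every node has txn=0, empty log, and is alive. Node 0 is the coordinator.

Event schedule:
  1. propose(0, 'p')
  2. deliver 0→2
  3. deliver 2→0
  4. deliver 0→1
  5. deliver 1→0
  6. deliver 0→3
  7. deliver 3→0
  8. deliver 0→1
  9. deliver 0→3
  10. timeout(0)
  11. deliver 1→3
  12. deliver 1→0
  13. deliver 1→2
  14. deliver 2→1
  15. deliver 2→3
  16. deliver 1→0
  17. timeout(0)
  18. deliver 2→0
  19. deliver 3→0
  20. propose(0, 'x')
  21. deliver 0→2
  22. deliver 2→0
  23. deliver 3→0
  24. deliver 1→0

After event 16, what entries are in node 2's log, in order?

after 1 — propose(0,'p'): n0:coor/t1/[-]
after 2 — deliver 0→2: n2:part/t1/[-]
after 3 — deliver 2→0: ·
after 4 — deliver 0→1: n1:part/t1/[-]
after 5 — deliver 1→0: ·
after 6 — deliver 0→3: n3:part/t1/[-]
after 7 — deliver 3→0: n0:coor/t1/[p]
after 8 — deliver 0→1: n1:part/t1/[p]
after 9 — deliver 0→3: n3:part/t1/[p]
after 10 — timeout(0): n0:coor/t2/[p]
after 11 — deliver 1→3: ·
after 12 — deliver 1→0: ·
after 13 — deliver 1→2: ·
after 14 — deliver 2→1: ·
after 15 — deliver 2→3: ·
after 16 — deliver 1→0: ·

empty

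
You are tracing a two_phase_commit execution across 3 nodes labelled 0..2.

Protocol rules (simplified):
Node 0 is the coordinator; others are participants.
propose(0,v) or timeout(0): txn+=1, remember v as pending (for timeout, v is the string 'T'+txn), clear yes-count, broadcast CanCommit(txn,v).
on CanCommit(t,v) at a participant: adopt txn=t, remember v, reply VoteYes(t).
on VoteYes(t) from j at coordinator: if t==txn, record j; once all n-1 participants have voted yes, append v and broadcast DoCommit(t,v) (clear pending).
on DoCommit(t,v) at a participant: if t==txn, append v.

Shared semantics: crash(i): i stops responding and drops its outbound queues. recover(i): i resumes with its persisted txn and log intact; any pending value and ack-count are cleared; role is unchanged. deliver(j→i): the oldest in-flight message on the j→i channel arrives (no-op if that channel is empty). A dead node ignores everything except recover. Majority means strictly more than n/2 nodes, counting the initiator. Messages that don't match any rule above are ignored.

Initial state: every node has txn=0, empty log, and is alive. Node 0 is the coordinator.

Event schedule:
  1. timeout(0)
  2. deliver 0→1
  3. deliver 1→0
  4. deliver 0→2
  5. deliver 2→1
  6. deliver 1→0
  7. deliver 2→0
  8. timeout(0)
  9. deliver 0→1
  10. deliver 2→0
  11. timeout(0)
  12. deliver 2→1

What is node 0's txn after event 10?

2

after 1 — timeout(0): n0:coor/t1/[-]
after 2 — deliver 0→1: n1:part/t1/[-]
after 3 — deliver 1→0: ·
after 4 — deliver 0→2: n2:part/t1/[-]
after 5 — deliver 2→1: ·
after 6 — deliver 1→0: ·
after 7 — deliver 2→0: n0:coor/t1/[T1]
after 8 — timeout(0): n0:coor/t2/[T1]
after 9 — deliver 0→1: n1:part/t1/[T1]
after 10 — deliver 2→0: ·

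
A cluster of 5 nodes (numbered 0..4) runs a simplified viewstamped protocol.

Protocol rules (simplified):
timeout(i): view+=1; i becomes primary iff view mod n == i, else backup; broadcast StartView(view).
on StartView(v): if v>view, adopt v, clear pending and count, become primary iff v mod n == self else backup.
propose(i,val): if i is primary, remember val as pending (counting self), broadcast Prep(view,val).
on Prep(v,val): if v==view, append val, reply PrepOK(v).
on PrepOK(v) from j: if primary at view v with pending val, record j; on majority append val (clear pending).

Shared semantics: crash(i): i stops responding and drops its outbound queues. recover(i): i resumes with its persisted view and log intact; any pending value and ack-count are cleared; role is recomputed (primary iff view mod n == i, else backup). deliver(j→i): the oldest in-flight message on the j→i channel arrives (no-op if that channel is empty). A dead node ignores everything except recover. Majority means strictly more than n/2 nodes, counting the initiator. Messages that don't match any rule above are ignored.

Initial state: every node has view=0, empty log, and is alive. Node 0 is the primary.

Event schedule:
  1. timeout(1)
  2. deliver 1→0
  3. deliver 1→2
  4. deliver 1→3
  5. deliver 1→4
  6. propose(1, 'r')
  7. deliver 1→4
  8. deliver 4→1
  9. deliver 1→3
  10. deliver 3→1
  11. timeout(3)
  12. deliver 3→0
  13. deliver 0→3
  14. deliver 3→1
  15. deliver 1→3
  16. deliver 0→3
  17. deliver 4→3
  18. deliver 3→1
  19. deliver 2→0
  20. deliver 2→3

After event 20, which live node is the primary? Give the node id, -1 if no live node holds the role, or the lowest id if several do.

after 1 — timeout(1): n1:prim/v1/[-]
after 2 — deliver 1→0: n0:back/v1/[-]
after 3 — deliver 1→2: n2:back/v1/[-]
after 4 — deliver 1→3: n3:back/v1/[-]
after 5 — deliver 1→4: n4:back/v1/[-]
after 6 — propose(1,'r'): ·
after 7 — deliver 1→4: n4:back/v1/[r]
after 8 — deliver 4→1: ·
after 9 — deliver 1→3: n3:back/v1/[r]
after 10 — deliver 3→1: n1:prim/v1/[r]
after 11 — timeout(3): n3:back/v2/[r]
after 12 — deliver 3→0: n0:back/v2/[-]
after 13 — deliver 0→3: ·
after 14 — deliver 3→1: n1:back/v2/[r]
after 15 — deliver 1→3: ·
after 16 — deliver 0→3: ·
after 17 — deliver 4→3: ·
after 18 — deliver 3→1: ·
after 19 — deliver 2→0: ·
after 20 — deliver 2→3: ·

-1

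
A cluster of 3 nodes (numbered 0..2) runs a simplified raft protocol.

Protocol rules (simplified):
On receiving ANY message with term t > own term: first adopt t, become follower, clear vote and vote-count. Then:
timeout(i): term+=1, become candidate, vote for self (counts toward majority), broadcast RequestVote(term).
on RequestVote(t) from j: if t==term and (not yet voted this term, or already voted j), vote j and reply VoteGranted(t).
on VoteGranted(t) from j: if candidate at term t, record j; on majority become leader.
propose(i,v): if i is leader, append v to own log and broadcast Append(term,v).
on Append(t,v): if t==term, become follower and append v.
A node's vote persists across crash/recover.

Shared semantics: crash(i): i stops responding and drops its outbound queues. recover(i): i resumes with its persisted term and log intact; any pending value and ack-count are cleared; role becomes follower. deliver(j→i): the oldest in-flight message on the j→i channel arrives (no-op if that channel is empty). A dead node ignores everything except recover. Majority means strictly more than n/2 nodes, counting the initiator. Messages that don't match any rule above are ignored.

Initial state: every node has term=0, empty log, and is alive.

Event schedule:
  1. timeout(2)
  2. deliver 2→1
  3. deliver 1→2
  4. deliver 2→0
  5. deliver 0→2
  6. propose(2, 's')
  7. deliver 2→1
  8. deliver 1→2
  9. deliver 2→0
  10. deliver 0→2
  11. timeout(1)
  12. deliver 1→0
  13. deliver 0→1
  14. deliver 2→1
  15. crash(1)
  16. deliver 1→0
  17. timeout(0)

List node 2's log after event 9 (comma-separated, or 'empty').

after 1 — timeout(2): n2:cand/t1/[-]
after 2 — deliver 2→1: n1:foll/t1/[-]
after 3 — deliver 1→2: n2:lead/t1/[-]
after 4 — deliver 2→0: n0:foll/t1/[-]
after 5 — deliver 0→2: ·
after 6 — propose(2,'s'): n2:lead/t1/[s]
after 7 — deliver 2→1: n1:foll/t1/[s]
after 8 — deliver 1→2: ·
after 9 — deliver 2→0: n0:foll/t1/[s]

s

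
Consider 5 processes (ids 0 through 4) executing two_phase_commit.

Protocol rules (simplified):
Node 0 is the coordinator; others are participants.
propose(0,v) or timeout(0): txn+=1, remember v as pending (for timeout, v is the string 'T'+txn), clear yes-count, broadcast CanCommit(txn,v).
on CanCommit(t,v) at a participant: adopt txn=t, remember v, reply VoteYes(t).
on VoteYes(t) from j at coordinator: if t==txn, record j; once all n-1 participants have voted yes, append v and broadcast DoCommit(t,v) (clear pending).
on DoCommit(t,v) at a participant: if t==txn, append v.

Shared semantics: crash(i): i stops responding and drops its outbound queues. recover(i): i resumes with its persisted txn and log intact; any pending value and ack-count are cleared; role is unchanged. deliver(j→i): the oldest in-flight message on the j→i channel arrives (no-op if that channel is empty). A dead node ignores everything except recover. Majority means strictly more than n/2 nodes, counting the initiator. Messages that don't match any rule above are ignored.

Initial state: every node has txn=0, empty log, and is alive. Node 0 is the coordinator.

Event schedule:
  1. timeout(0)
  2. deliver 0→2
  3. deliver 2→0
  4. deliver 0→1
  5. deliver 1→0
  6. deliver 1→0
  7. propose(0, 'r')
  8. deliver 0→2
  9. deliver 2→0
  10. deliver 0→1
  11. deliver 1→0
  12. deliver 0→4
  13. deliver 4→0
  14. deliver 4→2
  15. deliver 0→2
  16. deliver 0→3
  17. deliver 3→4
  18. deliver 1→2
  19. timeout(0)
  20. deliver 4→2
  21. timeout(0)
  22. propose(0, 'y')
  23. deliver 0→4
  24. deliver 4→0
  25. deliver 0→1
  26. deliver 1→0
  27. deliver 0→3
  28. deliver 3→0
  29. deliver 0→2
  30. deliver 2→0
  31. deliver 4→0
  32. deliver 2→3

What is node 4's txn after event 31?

1. timeout(0):  <0:coor t1 ->
2. deliver 0→2:  <2:part t1 ->
3. deliver 2→0:  nop
4. deliver 0→1:  <1:part t1 ->
5. deliver 1→0:  nop
6. deliver 1→0:  nop
7. propose(0,'r'):  <0:coor t2 ->
8. deliver 0→2:  <2:part t2 ->
9. deliver 2→0:  nop
10. deliver 0→1:  <1:part t2 ->
11. deliver 1→0:  nop
12. deliver 0→4:  <4:part t1 ->
13. deliver 4→0:  nop
14. deliver 4→2:  nop
15. deliver 0→2:  nop
16. deliver 0→3:  <3:part t1 ->
17. deliver 3→4:  nop
18. deliver 1→2:  nop
19. timeout(0):  <0:coor t3 ->
20. deliver 4→2:  nop
21. timeout(0):  <0:coor t4 ->
22. propose(0,'y'):  <0:coor t5 ->
23. deliver 0→4:  <4:part t2 ->
24. deliver 4→0:  nop
25. deliver 0→1:  <1:part t3 ->
26. deliver 1→0:  nop
27. deliver 0→3:  <3:part t2 ->
28. deliver 3→0:  nop
29. deliver 0→2:  <2:part t3 ->
30. deliver 2→0:  nop
31. deliver 4→0:  nop

2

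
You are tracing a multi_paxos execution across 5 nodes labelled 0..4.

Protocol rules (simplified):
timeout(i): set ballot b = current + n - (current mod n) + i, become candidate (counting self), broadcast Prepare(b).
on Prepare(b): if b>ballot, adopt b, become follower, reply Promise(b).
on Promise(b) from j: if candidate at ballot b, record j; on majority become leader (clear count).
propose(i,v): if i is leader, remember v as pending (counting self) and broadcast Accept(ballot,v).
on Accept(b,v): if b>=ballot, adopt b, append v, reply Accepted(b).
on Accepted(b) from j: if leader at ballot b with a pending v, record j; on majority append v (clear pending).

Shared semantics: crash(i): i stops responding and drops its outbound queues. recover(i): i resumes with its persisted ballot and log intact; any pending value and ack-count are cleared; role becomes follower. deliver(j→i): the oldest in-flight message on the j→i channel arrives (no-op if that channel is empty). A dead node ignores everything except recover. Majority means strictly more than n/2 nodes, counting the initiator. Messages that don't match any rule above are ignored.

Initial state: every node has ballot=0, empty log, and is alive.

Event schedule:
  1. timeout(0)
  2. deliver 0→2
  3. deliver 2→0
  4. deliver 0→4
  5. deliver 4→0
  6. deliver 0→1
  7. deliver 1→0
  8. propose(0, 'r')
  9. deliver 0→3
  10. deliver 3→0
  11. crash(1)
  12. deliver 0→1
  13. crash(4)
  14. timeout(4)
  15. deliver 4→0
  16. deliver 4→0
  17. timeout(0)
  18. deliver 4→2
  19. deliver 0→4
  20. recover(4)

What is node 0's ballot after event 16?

e1 timeout(0): 0[cand,b=5,-]
e2 deliver 0→2: 2[foll,b=5,-]
e3 deliver 2→0: ·
e4 deliver 0→4: 4[foll,b=5,-]
e5 deliver 4→0: 0[lead,b=5,-]
e6 deliver 0→1: 1[foll,b=5,-]
e7 deliver 1→0: ·
e8 propose(0,'r'): ·
e9 deliver 0→3: 3[foll,b=5,-]
e10 deliver 3→0: ·
e11 crash(1): 1[✗foll,b=5,-]
e12 deliver 0→1: ·
e13 crash(4): 4[✗foll,b=5,-]
e14 timeout(4): ·
e15 deliver 4→0: ·
e16 deliver 4→0: ·

5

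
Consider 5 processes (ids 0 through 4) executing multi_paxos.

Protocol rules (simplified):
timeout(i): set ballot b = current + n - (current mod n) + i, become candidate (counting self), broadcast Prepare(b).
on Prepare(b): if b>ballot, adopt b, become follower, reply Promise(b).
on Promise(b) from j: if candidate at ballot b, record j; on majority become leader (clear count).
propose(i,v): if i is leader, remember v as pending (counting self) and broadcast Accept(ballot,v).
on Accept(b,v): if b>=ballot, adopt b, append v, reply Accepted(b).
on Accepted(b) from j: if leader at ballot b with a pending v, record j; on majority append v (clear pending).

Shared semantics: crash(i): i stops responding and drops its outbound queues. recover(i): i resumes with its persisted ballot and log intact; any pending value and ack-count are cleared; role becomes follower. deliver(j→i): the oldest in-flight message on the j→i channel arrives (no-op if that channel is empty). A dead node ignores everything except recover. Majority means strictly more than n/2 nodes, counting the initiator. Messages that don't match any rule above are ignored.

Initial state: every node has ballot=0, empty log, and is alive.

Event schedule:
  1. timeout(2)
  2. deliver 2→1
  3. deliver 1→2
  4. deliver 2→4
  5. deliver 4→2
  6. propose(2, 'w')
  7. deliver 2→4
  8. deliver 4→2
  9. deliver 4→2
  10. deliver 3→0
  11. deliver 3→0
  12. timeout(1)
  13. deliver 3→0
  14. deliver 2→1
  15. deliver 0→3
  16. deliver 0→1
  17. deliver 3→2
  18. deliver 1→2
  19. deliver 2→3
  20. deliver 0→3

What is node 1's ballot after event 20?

11

e1 timeout(2): 2[cand,b=7,-]
e2 deliver 2→1: 1[foll,b=7,-]
e3 deliver 1→2: ·
e4 deliver 2→4: 4[foll,b=7,-]
e5 deliver 4→2: 2[lead,b=7,-]
e6 propose(2,'w'): ·
e7 deliver 2→4: 4[foll,b=7,w]
e8 deliver 4→2: ·
e9 deliver 4→2: ·
e10 deliver 3→0: ·
e11 deliver 3→0: ·
e12 timeout(1): 1[cand,b=11,-]
e13 deliver 3→0: ·
e14 deliver 2→1: ·
e15 deliver 0→3: ·
e16 deliver 0→1: ·
e17 deliver 3→2: ·
e18 deliver 1→2: 2[foll,b=11,-]
e19 deliver 2→3: 3[foll,b=7,-]
e20 deliver 0→3: ·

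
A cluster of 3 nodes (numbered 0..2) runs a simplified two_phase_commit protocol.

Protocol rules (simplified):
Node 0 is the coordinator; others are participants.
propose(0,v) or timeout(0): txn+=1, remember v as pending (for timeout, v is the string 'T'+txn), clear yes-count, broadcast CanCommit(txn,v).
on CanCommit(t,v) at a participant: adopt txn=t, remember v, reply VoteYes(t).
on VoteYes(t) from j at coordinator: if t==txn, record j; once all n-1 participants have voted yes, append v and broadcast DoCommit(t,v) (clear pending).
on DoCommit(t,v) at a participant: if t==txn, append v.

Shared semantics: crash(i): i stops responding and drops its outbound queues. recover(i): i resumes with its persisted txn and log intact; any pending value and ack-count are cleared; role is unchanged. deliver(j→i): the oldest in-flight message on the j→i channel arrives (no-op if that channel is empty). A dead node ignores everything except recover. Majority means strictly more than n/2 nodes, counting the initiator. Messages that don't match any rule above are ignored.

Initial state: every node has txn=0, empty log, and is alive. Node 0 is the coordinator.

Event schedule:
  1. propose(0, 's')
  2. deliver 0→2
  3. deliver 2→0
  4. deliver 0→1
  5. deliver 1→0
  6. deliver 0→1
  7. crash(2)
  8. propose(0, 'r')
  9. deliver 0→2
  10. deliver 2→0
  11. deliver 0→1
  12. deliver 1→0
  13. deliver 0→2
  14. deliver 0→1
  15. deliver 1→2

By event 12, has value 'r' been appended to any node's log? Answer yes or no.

no

after 1 — propose(0,'s'): n0:coor/t1/[-]
after 2 — deliver 0→2: n2:part/t1/[-]
after 3 — deliver 2→0: ·
after 4 — deliver 0→1: n1:part/t1/[-]
after 5 — deliver 1→0: n0:coor/t1/[s]
after 6 — deliver 0→1: n1:part/t1/[s]
after 7 — crash(2): n2:✗part/t1/[-]
after 8 — propose(0,'r'): n0:coor/t2/[s]
after 9 — deliver 0→2: ·
after 10 — deliver 2→0: ·
after 11 — deliver 0→1: n1:part/t2/[s]
after 12 — deliver 1→0: ·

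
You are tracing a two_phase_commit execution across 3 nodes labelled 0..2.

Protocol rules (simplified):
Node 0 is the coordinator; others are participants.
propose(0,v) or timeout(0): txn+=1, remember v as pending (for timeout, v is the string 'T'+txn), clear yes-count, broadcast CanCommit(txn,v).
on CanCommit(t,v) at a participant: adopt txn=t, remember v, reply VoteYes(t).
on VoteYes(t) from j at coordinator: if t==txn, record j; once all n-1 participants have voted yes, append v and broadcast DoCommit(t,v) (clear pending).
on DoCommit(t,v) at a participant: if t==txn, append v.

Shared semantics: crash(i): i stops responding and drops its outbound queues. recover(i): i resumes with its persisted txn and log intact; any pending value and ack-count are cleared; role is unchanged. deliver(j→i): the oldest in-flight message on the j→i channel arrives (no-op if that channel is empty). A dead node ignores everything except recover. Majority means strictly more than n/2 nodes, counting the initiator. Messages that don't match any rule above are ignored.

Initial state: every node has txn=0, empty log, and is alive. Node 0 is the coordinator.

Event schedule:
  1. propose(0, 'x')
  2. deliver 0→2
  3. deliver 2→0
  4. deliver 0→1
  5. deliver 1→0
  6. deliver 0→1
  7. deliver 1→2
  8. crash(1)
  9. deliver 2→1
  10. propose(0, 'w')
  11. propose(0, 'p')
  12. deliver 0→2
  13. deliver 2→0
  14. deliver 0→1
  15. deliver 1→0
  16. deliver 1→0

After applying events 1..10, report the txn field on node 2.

1

[1] propose(0,'x') → N0(coor t1 [-])
[2] deliver 0→2 → N2(part t1 [-])
[3] deliver 2→0 → ∅
[4] deliver 0→1 → N1(part t1 [-])
[5] deliver 1→0 → N0(coor t1 [x])
[6] deliver 0→1 → N1(part t1 [x])
[7] deliver 1→2 → ∅
[8] crash(1) → N1(✗part t1 [x])
[9] deliver 2→1 → ∅
[10] propose(0,'w') → N0(coor t2 [x])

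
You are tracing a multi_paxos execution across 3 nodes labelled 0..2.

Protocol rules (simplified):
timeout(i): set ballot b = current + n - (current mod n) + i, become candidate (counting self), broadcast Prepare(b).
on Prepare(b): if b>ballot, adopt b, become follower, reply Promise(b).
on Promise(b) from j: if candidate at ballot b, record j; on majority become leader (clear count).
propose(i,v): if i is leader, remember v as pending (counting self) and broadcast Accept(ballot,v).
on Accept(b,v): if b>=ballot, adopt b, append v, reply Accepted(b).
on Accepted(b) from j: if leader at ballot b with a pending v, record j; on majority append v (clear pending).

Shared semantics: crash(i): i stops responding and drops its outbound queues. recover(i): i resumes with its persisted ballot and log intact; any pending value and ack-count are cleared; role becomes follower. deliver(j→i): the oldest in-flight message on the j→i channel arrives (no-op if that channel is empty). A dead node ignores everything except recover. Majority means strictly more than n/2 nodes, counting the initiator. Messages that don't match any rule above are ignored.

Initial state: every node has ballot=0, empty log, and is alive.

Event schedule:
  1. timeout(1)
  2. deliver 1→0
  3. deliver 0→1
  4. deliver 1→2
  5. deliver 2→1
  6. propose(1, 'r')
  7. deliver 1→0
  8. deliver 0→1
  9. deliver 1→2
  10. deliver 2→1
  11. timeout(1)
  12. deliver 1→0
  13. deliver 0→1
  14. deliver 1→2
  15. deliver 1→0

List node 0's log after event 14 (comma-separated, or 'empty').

r

step 1 timeout(1): 1={cand,b=4,log=-}
step 2 deliver 1→0: 0={foll,b=4,log=-}
step 3 deliver 0→1: 1={lead,b=4,log=-}
step 4 deliver 1→2: 2={foll,b=4,log=-}
step 5 deliver 2→1: —
step 6 propose(1,'r'): —
step 7 deliver 1→0: 0={foll,b=4,log=r}
step 8 deliver 0→1: 1={lead,b=4,log=r}
step 9 deliver 1→2: 2={foll,b=4,log=r}
step 10 deliver 2→1: —
step 11 timeout(1): 1={cand,b=7,log=r}
step 12 deliver 1→0: 0={foll,b=7,log=r}
step 13 deliver 0→1: 1={lead,b=7,log=r}
step 14 deliver 1→2: 2={foll,b=7,log=r}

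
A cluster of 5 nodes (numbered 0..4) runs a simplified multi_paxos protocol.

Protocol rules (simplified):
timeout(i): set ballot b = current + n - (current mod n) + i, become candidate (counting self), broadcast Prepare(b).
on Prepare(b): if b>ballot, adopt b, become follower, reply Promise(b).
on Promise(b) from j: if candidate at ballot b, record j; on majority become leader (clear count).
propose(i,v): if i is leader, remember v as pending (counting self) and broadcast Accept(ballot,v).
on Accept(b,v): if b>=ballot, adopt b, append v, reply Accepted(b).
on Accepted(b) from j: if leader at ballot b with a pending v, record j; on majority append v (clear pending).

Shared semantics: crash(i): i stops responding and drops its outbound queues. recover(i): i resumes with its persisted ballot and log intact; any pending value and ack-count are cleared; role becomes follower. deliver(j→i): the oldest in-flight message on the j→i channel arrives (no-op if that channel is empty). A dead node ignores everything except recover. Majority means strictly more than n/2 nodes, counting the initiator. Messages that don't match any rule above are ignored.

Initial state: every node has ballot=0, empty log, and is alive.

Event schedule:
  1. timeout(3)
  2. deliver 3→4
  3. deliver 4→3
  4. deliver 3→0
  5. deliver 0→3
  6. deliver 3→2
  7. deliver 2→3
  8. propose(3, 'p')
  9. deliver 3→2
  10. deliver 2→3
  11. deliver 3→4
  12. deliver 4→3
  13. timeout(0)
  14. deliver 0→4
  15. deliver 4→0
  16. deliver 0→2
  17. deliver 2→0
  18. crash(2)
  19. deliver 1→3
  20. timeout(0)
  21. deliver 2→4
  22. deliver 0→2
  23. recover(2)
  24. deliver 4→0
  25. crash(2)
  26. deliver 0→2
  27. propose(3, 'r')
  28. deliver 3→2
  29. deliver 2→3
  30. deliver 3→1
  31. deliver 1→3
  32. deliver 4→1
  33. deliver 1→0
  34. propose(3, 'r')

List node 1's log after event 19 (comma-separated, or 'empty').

e1 timeout(3): 3[cand,b=8,-]
e2 deliver 3→4: 4[foll,b=8,-]
e3 deliver 4→3: ·
e4 deliver 3→0: 0[foll,b=8,-]
e5 deliver 0→3: 3[lead,b=8,-]
e6 deliver 3→2: 2[foll,b=8,-]
e7 deliver 2→3: ·
e8 propose(3,'p'): ·
e9 deliver 3→2: 2[foll,b=8,p]
e10 deliver 2→3: ·
e11 deliver 3→4: 4[foll,b=8,p]
e12 deliver 4→3: 3[lead,b=8,p]
e13 timeout(0): 0[cand,b=10,-]
e14 deliver 0→4: 4[foll,b=10,p]
e15 deliver 4→0: ·
e16 deliver 0→2: 2[foll,b=10,p]
e17 deliver 2→0: 0[lead,b=10,-]
e18 crash(2): 2[✗foll,b=10,p]
e19 deliver 1→3: ·

empty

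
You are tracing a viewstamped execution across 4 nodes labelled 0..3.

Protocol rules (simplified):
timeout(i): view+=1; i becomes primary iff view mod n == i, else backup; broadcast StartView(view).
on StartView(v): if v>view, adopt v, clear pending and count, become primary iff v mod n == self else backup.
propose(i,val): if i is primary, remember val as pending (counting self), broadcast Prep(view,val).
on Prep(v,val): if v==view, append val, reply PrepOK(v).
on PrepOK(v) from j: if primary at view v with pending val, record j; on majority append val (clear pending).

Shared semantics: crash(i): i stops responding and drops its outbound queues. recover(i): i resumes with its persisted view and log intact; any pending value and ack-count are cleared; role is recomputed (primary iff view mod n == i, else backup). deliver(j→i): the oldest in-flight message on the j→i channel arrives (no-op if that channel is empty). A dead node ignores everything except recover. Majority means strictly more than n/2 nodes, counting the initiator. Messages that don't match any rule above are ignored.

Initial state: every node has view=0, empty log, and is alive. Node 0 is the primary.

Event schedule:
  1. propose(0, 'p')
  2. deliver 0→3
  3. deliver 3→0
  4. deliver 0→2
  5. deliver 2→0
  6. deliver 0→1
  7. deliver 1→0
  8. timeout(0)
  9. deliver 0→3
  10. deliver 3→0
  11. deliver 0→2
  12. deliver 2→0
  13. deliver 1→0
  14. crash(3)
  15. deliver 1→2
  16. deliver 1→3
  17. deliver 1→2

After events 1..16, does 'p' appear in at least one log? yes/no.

1. propose(0,'p'):  nop
2. deliver 0→3:  <3:back v0 p>
3. deliver 3→0:  nop
4. deliver 0→2:  <2:back v0 p>
5. deliver 2→0:  <0:prim v0 p>
6. deliver 0→1:  <1:back v0 p>
7. deliver 1→0:  nop
8. timeout(0):  <0:back v1 p>
9. deliver 0→3:  <3:back v1 p>
10. deliver 3→0:  nop
11. deliver 0→2:  <2:back v1 p>
12. deliver 2→0:  nop
13. deliver 1→0:  nop
14. crash(3):  <3:✗back v1 p>
15. deliver 1→2:  nop
16. deliver 1→3:  nop

yes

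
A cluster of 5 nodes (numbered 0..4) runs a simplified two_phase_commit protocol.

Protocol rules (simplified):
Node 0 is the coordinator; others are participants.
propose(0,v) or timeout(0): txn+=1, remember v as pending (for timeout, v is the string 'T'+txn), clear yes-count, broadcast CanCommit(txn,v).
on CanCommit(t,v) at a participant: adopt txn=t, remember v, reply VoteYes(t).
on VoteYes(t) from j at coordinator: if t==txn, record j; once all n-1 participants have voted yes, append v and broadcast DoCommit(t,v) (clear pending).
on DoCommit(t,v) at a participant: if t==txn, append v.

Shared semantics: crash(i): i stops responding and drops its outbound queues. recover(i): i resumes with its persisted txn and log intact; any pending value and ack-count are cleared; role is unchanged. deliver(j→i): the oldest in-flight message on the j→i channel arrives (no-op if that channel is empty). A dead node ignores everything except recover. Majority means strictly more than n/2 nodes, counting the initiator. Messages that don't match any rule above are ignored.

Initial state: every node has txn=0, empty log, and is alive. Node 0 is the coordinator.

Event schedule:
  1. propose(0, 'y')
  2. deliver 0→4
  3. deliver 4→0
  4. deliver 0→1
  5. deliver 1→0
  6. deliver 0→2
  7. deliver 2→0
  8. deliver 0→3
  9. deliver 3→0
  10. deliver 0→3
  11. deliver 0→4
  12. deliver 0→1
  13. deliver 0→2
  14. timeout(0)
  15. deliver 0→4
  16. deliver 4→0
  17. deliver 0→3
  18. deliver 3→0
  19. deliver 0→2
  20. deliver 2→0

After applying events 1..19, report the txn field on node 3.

2

e1 propose(0,'y'): 0[coor,t=1,-]
e2 deliver 0→4: 4[part,t=1,-]
e3 deliver 4→0: ·
e4 deliver 0→1: 1[part,t=1,-]
e5 deliver 1→0: ·
e6 deliver 0→2: 2[part,t=1,-]
e7 deliver 2→0: ·
e8 deliver 0→3: 3[part,t=1,-]
e9 deliver 3→0: 0[coor,t=1,y]
e10 deliver 0→3: 3[part,t=1,y]
e11 deliver 0→4: 4[part,t=1,y]
e12 deliver 0→1: 1[part,t=1,y]
e13 deliver 0→2: 2[part,t=1,y]
e14 timeout(0): 0[coor,t=2,y]
e15 deliver 0→4: 4[part,t=2,y]
e16 deliver 4→0: ·
e17 deliver 0→3: 3[part,t=2,y]
e18 deliver 3→0: ·
e19 deliver 0→2: 2[part,t=2,y]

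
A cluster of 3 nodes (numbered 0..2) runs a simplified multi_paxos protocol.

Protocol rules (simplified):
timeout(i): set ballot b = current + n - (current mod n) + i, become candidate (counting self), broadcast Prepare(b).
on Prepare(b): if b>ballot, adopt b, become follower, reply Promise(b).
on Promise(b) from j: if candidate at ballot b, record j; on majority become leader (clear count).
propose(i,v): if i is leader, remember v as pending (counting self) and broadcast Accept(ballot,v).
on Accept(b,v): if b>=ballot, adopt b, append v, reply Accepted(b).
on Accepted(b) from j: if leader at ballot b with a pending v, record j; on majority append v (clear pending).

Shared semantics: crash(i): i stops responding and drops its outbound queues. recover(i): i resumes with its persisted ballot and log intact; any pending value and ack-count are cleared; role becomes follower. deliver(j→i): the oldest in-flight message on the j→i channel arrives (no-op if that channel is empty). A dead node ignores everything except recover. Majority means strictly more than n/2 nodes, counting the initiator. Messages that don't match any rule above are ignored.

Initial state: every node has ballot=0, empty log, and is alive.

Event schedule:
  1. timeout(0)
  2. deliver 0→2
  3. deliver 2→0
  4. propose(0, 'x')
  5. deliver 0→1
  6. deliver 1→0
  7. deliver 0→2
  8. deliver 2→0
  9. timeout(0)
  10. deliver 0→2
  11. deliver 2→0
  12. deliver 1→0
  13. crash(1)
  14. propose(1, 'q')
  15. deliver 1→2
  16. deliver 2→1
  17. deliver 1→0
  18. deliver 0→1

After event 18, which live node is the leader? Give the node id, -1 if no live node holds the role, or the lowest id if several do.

0

after 1 — timeout(0): n0:cand/b3/[-]
after 2 — deliver 0→2: n2:foll/b3/[-]
after 3 — deliver 2→0: n0:lead/b3/[-]
after 4 — propose(0,'x'): ·
after 5 — deliver 0→1: n1:foll/b3/[-]
after 6 — deliver 1→0: ·
after 7 — deliver 0→2: n2:foll/b3/[x]
after 8 — deliver 2→0: n0:lead/b3/[x]
after 9 — timeout(0): n0:cand/b6/[x]
after 10 — deliver 0→2: n2:foll/b6/[x]
after 11 — deliver 2→0: n0:lead/b6/[x]
after 12 — deliver 1→0: ·
after 13 — crash(1): n1:✗foll/b3/[-]
after 14 — propose(1,'q'): ·
after 15 — deliver 1→2: ·
after 16 — deliver 2→1: ·
after 17 — deliver 1→0: ·
after 18 — deliver 0→1: ·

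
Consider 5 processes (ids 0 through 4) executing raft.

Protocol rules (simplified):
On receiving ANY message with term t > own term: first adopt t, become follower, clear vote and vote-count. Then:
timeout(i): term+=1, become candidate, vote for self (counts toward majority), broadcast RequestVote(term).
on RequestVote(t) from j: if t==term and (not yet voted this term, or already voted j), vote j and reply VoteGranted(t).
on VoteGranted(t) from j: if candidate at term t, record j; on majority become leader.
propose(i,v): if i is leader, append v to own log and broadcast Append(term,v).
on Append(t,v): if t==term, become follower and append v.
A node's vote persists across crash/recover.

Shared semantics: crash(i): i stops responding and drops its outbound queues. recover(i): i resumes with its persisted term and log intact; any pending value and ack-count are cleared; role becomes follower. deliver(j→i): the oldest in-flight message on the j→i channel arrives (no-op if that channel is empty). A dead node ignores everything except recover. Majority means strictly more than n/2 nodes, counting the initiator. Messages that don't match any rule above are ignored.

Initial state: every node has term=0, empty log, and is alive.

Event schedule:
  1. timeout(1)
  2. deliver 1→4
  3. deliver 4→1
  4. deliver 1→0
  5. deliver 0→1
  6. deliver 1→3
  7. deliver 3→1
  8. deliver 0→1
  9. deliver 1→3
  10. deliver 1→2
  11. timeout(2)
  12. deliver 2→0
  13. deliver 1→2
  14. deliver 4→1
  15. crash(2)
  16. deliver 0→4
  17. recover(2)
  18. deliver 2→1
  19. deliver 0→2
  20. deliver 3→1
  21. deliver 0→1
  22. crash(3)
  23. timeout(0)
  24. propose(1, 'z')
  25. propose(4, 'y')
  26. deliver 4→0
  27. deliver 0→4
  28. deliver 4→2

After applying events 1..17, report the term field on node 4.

1

step 1 timeout(1): 1={cand,t=1,log=-}
step 2 deliver 1→4: 4={foll,t=1,log=-}
step 3 deliver 4→1: —
step 4 deliver 1→0: 0={foll,t=1,log=-}
step 5 deliver 0→1: 1={lead,t=1,log=-}
step 6 deliver 1→3: 3={foll,t=1,log=-}
step 7 deliver 3→1: —
step 8 deliver 0→1: —
step 9 deliver 1→3: —
step 10 deliver 1→2: 2={foll,t=1,log=-}
step 11 timeout(2): 2={cand,t=2,log=-}
step 12 deliver 2→0: 0={foll,t=2,log=-}
step 13 deliver 1→2: —
step 14 deliver 4→1: —
step 15 crash(2): 2={✗cand,t=2,log=-}
step 16 deliver 0→4: —
step 17 recover(2): 2={foll,t=2,log=-}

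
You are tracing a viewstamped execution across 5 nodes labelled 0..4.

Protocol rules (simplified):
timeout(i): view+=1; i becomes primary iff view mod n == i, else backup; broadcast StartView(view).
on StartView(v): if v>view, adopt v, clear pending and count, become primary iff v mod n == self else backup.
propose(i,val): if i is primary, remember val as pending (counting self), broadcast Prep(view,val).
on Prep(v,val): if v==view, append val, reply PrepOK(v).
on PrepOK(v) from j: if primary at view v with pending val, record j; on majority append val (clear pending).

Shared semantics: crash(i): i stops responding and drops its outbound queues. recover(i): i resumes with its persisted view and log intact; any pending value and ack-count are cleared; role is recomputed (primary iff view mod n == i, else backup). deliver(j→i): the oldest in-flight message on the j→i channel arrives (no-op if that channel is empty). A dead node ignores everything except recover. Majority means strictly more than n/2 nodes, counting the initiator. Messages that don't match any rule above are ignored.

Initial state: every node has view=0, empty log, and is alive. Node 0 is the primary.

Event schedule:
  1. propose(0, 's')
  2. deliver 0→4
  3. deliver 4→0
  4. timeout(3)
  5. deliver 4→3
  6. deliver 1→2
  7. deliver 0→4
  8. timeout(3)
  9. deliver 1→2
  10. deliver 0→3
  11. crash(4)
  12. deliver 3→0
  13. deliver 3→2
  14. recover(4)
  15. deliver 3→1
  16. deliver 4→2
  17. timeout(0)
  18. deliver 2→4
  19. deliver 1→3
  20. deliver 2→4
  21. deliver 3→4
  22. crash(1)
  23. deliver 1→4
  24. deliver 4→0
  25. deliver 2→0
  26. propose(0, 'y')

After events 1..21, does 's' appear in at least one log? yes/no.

yes

after 1 — propose(0,'s'): ·
after 2 — deliver 0→4: n4:back/v0/[s]
after 3 — deliver 4→0: ·
after 4 — timeout(3): n3:back/v1/[-]
after 5 — deliver 4→3: ·
after 6 — deliver 1→2: ·
after 7 — deliver 0→4: ·
after 8 — timeout(3): n3:back/v2/[-]
after 9 — deliver 1→2: ·
after 10 — deliver 0→3: ·
after 11 — crash(4): n4:✗back/v0/[s]
after 12 — deliver 3→0: n0:back/v1/[-]
after 13 — deliver 3→2: n2:back/v1/[-]
after 14 — recover(4): n4:back/v0/[s]
after 15 — deliver 3→1: n1:prim/v1/[-]
after 16 — deliver 4→2: ·
after 17 — timeout(0): n0:back/v2/[-]
after 18 — deliver 2→4: ·
after 19 — deliver 1→3: ·
after 20 — deliver 2→4: ·
after 21 — deliver 3→4: n4:back/v1/[s]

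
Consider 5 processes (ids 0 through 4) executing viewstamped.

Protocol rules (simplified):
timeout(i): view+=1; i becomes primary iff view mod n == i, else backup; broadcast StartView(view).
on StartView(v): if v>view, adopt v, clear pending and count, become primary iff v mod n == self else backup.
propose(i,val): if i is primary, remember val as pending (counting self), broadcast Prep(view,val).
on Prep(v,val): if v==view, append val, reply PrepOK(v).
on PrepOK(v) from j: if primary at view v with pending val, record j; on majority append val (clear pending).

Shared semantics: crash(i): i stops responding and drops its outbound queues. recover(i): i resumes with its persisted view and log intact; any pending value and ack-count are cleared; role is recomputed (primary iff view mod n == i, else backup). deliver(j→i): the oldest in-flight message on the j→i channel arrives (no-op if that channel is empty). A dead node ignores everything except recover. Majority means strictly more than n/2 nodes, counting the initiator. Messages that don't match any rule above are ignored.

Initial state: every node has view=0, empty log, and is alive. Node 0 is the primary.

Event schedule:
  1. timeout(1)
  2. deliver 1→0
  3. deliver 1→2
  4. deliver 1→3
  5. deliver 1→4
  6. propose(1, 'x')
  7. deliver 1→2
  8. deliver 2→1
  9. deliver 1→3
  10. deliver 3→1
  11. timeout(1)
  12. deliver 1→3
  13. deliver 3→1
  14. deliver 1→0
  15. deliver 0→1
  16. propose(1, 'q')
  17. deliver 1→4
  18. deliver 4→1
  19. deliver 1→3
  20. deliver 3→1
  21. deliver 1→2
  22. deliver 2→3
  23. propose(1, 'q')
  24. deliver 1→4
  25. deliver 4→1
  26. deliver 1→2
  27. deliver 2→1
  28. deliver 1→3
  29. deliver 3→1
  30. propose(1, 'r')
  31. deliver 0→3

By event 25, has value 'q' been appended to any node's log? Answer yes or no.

no

after 1 — timeout(1): n1:prim/v1/[-]
after 2 — deliver 1→0: n0:back/v1/[-]
after 3 — deliver 1→2: n2:back/v1/[-]
after 4 — deliver 1→3: n3:back/v1/[-]
after 5 — deliver 1→4: n4:back/v1/[-]
after 6 — propose(1,'x'): ·
after 7 — deliver 1→2: n2:back/v1/[x]
after 8 — deliver 2→1: ·
after 9 — deliver 1→3: n3:back/v1/[x]
after 10 — deliver 3→1: n1:prim/v1/[x]
after 11 — timeout(1): n1:back/v2/[x]
after 12 — deliver 1→3: n3:back/v2/[x]
after 13 — deliver 3→1: ·
after 14 — deliver 1→0: n0:back/v1/[x]
after 15 — deliver 0→1: ·
after 16 — propose(1,'q'): ·
after 17 — deliver 1→4: n4:back/v1/[x]
after 18 — deliver 4→1: ·
after 19 — deliver 1→3: ·
after 20 — deliver 3→1: ·
after 21 — deliver 1→2: n2:prim/v2/[x]
after 22 — deliver 2→3: ·
after 23 — propose(1,'q'): ·
after 24 — deliver 1→4: n4:back/v2/[x]
after 25 — deliver 4→1: ·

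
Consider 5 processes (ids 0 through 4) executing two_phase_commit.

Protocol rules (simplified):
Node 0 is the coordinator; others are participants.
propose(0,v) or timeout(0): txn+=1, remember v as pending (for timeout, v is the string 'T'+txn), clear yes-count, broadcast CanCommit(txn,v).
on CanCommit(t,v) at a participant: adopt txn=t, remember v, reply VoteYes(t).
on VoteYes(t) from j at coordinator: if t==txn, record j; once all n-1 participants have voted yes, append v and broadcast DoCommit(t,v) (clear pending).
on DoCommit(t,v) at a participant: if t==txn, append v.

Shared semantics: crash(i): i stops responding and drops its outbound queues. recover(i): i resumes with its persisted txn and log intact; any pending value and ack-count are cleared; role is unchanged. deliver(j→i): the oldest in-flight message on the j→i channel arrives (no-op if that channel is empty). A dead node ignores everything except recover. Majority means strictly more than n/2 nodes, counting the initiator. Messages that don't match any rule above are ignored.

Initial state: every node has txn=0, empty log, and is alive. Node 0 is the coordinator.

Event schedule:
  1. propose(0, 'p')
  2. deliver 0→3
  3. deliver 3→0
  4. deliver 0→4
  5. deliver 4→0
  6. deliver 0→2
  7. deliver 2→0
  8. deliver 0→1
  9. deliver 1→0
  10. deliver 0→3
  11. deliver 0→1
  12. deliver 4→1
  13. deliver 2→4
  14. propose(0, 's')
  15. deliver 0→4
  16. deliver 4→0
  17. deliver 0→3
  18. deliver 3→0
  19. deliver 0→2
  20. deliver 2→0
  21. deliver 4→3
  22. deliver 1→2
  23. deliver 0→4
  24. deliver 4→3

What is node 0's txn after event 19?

2

1. propose(0,'p'):  <0:coor t1 ->
2. deliver 0→3:  <3:part t1 ->
3. deliver 3→0:  nop
4. deliver 0→4:  <4:part t1 ->
5. deliver 4→0:  nop
6. deliver 0→2:  <2:part t1 ->
7. deliver 2→0:  nop
8. deliver 0→1:  <1:part t1 ->
9. deliver 1→0:  <0:coor t1 p>
10. deliver 0→3:  <3:part t1 p>
11. deliver 0→1:  <1:part t1 p>
12. deliver 4→1:  nop
13. deliver 2→4:  nop
14. propose(0,'s'):  <0:coor t2 p>
15. deliver 0→4:  <4:part t1 p>
16. deliver 4→0:  nop
17. deliver 0→3:  <3:part t2 p>
18. deliver 3→0:  nop
19. deliver 0→2:  <2:part t1 p>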